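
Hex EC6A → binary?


Each hex digit → 4 binary bits:
  E = 1110
  C = 1100
  6 = 0110
  A = 1010
Concatenate: 1110 1100 0110 1010
= 1110110001101010


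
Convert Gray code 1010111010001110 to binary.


Gray code: 1010111010001110
MSB stays the same: 1
Each subsequent bit = prev_binary XOR current_gray:
  B[1] = 1 XOR 0 = 1
  B[2] = 1 XOR 1 = 0
  B[3] = 0 XOR 0 = 0
  B[4] = 0 XOR 1 = 1
  B[5] = 1 XOR 1 = 0
  B[6] = 0 XOR 1 = 1
  B[7] = 1 XOR 0 = 1
  B[8] = 1 XOR 1 = 0
  B[9] = 0 XOR 0 = 0
  B[10] = 0 XOR 0 = 0
  B[11] = 0 XOR 0 = 0
  B[12] = 0 XOR 1 = 1
  B[13] = 1 XOR 1 = 0
  B[14] = 0 XOR 1 = 1
  B[15] = 1 XOR 0 = 1
= 1100101100001011 (51979 decimal)


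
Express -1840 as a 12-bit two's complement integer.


Original: 011100110000
Step 1 - Invert all bits: 100011001111
Step 2 - Add 1: 100011001111 + 1
= 100011010000 (represents -1840)


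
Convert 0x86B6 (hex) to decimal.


Positional values:
Position 0: 6 × 16^0 = 6 × 1 = 6
Position 1: B × 16^1 = 11 × 16 = 176
Position 2: 6 × 16^2 = 6 × 256 = 1536
Position 3: 8 × 16^3 = 8 × 4096 = 32768
Sum = 6 + 176 + 1536 + 32768
= 34486


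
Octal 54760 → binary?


Each octal digit → 3 binary bits:
  5 = 101
  4 = 100
  7 = 111
  6 = 110
  0 = 000
Concatenate: 101 100 111 110 000
= 101100111110000


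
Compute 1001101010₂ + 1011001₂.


Align and add column by column (LSB to MSB, carry propagating):
  01001101010
+ 00001011001
  -----------
  col 0: 0 + 1 + 0 (carry in) = 1 → bit 1, carry out 0
  col 1: 1 + 0 + 0 (carry in) = 1 → bit 1, carry out 0
  col 2: 0 + 0 + 0 (carry in) = 0 → bit 0, carry out 0
  col 3: 1 + 1 + 0 (carry in) = 2 → bit 0, carry out 1
  col 4: 0 + 1 + 1 (carry in) = 2 → bit 0, carry out 1
  col 5: 1 + 0 + 1 (carry in) = 2 → bit 0, carry out 1
  col 6: 1 + 1 + 1 (carry in) = 3 → bit 1, carry out 1
  col 7: 0 + 0 + 1 (carry in) = 1 → bit 1, carry out 0
  col 8: 0 + 0 + 0 (carry in) = 0 → bit 0, carry out 0
  col 9: 1 + 0 + 0 (carry in) = 1 → bit 1, carry out 0
  col 10: 0 + 0 + 0 (carry in) = 0 → bit 0, carry out 0
Reading bits MSB→LSB: 01011000011
Strip leading zeros: 1011000011
= 1011000011


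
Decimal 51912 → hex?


Divide by 16 repeatedly:
51912 ÷ 16 = 3244 remainder 8 (8)
3244 ÷ 16 = 202 remainder 12 (C)
202 ÷ 16 = 12 remainder 10 (A)
12 ÷ 16 = 0 remainder 12 (C)
Reading remainders bottom-up:
= 0xCAC8


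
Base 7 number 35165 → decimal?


Positional values (base 7):
  5 × 7^0 = 5 × 1 = 5
  6 × 7^1 = 6 × 7 = 42
  1 × 7^2 = 1 × 49 = 49
  5 × 7^3 = 5 × 343 = 1715
  3 × 7^4 = 3 × 2401 = 7203
Sum = 5 + 42 + 49 + 1715 + 7203
= 9014


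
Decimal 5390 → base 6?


Divide by 6 repeatedly:
5390 ÷ 6 = 898 remainder 2
898 ÷ 6 = 149 remainder 4
149 ÷ 6 = 24 remainder 5
24 ÷ 6 = 4 remainder 0
4 ÷ 6 = 0 remainder 4
Reading remainders bottom-up:
= 40542


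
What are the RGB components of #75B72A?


Hex: #75B72A
R = 75₁₆ = 117
G = B7₁₆ = 183
B = 2A₁₆ = 42
= RGB(117, 183, 42)


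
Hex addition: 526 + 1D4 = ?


Align and add column by column (LSB to MSB, each column mod 16 with carry):
  0526
+ 01D4
  ----
  col 0: 6(6) + 4(4) + 0 (carry in) = 10 → A(10), carry out 0
  col 1: 2(2) + D(13) + 0 (carry in) = 15 → F(15), carry out 0
  col 2: 5(5) + 1(1) + 0 (carry in) = 6 → 6(6), carry out 0
  col 3: 0(0) + 0(0) + 0 (carry in) = 0 → 0(0), carry out 0
Reading digits MSB→LSB: 06FA
Strip leading zeros: 6FA
= 0x6FA


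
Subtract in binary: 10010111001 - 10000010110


Align and subtract column by column (LSB to MSB, borrowing when needed):
  10010111001
- 10000010110
  -----------
  col 0: (1 - 0 borrow-in) - 0 → 1 - 0 = 1, borrow out 0
  col 1: (0 - 0 borrow-in) - 1 → borrow from next column: (0+2) - 1 = 1, borrow out 1
  col 2: (0 - 1 borrow-in) - 1 → borrow from next column: (-1+2) - 1 = 0, borrow out 1
  col 3: (1 - 1 borrow-in) - 0 → 0 - 0 = 0, borrow out 0
  col 4: (1 - 0 borrow-in) - 1 → 1 - 1 = 0, borrow out 0
  col 5: (1 - 0 borrow-in) - 0 → 1 - 0 = 1, borrow out 0
  col 6: (0 - 0 borrow-in) - 0 → 0 - 0 = 0, borrow out 0
  col 7: (1 - 0 borrow-in) - 0 → 1 - 0 = 1, borrow out 0
  col 8: (0 - 0 borrow-in) - 0 → 0 - 0 = 0, borrow out 0
  col 9: (0 - 0 borrow-in) - 0 → 0 - 0 = 0, borrow out 0
  col 10: (1 - 0 borrow-in) - 1 → 1 - 1 = 0, borrow out 0
Reading bits MSB→LSB: 00010100011
Strip leading zeros: 10100011
= 10100011


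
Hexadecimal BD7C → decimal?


Positional values:
Position 0: C × 16^0 = 12 × 1 = 12
Position 1: 7 × 16^1 = 7 × 16 = 112
Position 2: D × 16^2 = 13 × 256 = 3328
Position 3: B × 16^3 = 11 × 4096 = 45056
Sum = 12 + 112 + 3328 + 45056
= 48508


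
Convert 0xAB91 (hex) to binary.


Each hex digit → 4 binary bits:
  A = 1010
  B = 1011
  9 = 1001
  1 = 0001
Concatenate: 1010 1011 1001 0001
= 1010101110010001


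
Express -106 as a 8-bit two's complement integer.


Original: 01101010
Step 1 - Invert all bits: 10010101
Step 2 - Add 1: 10010101 + 1
= 10010110 (represents -106)


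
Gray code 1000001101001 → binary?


Gray code: 1000001101001
MSB stays the same: 1
Each subsequent bit = prev_binary XOR current_gray:
  B[1] = 1 XOR 0 = 1
  B[2] = 1 XOR 0 = 1
  B[3] = 1 XOR 0 = 1
  B[4] = 1 XOR 0 = 1
  B[5] = 1 XOR 0 = 1
  B[6] = 1 XOR 1 = 0
  B[7] = 0 XOR 1 = 1
  B[8] = 1 XOR 0 = 1
  B[9] = 1 XOR 1 = 0
  B[10] = 0 XOR 0 = 0
  B[11] = 0 XOR 0 = 0
  B[12] = 0 XOR 1 = 1
= 1111110110001 (8113 decimal)


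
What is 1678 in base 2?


Divide by 2 repeatedly:
1678 ÷ 2 = 839 remainder 0
839 ÷ 2 = 419 remainder 1
419 ÷ 2 = 209 remainder 1
209 ÷ 2 = 104 remainder 1
104 ÷ 2 = 52 remainder 0
52 ÷ 2 = 26 remainder 0
26 ÷ 2 = 13 remainder 0
13 ÷ 2 = 6 remainder 1
6 ÷ 2 = 3 remainder 0
3 ÷ 2 = 1 remainder 1
1 ÷ 2 = 0 remainder 1
Reading remainders bottom-up:
= 11010001110


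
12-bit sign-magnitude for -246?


Sign bit: 1 (negative)
Magnitude: 246 = 00011110110
= 100011110110


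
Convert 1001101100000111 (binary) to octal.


Group into 3-bit groups: 001001101100000111
  001 = 1
  001 = 1
  101 = 5
  100 = 4
  000 = 0
  111 = 7
= 0o115407


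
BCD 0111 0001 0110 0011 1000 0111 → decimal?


Each 4-bit group → digit:
  0111 → 7
  0001 → 1
  0110 → 6
  0011 → 3
  1000 → 8
  0111 → 7
= 716387


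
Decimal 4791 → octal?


Divide by 8 repeatedly:
4791 ÷ 8 = 598 remainder 7
598 ÷ 8 = 74 remainder 6
74 ÷ 8 = 9 remainder 2
9 ÷ 8 = 1 remainder 1
1 ÷ 8 = 0 remainder 1
Reading remainders bottom-up:
= 0o11267


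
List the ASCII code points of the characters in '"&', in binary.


String: '"&'  (2 characters)
Per-character ASCII lookup:
  '"': special character: '"' = 34 → 100010
  '&': special character: '&' = 38 → 100110
= 100010 100110


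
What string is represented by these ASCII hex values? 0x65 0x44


Codes (hex): 0x65 0x44
Per-code ASCII lookup:
  0x65 = 101  (range 97-122: lowercase, 101 - 97 = 4) → 'e'
  0x44 = 68  (range 65-90: uppercase, 68 - 65 = 3) → 'D'
= 'eD'


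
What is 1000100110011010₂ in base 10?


Positional values:
Bit 1: 1 × 2^1 = 2
Bit 3: 1 × 2^3 = 8
Bit 4: 1 × 2^4 = 16
Bit 7: 1 × 2^7 = 128
Bit 8: 1 × 2^8 = 256
Bit 11: 1 × 2^11 = 2048
Bit 15: 1 × 2^15 = 32768
Sum = 2 + 8 + 16 + 128 + 256 + 2048 + 32768
= 35226


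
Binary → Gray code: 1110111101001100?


Binary: 1110111101001100
Gray code: G = B XOR (B >> 1)
B >> 1 = 0111011110100110
1110111101001100 XOR 0111011110100110:
  1 XOR 0 = 1
  1 XOR 1 = 0
  1 XOR 1 = 0
  0 XOR 1 = 1
  1 XOR 0 = 1
  1 XOR 1 = 0
  1 XOR 1 = 0
  1 XOR 1 = 0
  0 XOR 1 = 1
  1 XOR 0 = 1
  0 XOR 1 = 1
  0 XOR 0 = 0
  1 XOR 0 = 1
  1 XOR 1 = 0
  0 XOR 1 = 1
  0 XOR 0 = 0
= 1001100011101010


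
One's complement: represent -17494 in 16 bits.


Original: 0100010001010110
Invert all bits:
  bit 0: 0 → 1
  bit 1: 1 → 0
  bit 2: 0 → 1
  bit 3: 0 → 1
  bit 4: 0 → 1
  bit 5: 1 → 0
  bit 6: 0 → 1
  bit 7: 0 → 1
  bit 8: 0 → 1
  bit 9: 1 → 0
  bit 10: 0 → 1
  bit 11: 1 → 0
  bit 12: 0 → 1
  bit 13: 1 → 0
  bit 14: 1 → 0
  bit 15: 0 → 1
= 1011101110101001


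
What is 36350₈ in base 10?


Positional values:
Position 0: 0 × 8^0 = 0
Position 1: 5 × 8^1 = 40
Position 2: 3 × 8^2 = 192
Position 3: 6 × 8^3 = 3072
Position 4: 3 × 8^4 = 12288
Sum = 0 + 40 + 192 + 3072 + 12288
= 15592


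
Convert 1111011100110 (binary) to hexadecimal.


Group into 4-bit nibbles: 0001111011100110
  0001 = 1
  1110 = E
  1110 = E
  0110 = 6
= 0x1EE6


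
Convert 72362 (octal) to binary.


Each octal digit → 3 binary bits:
  7 = 111
  2 = 010
  3 = 011
  6 = 110
  2 = 010
Concatenate: 111 010 011 110 010
= 111010011110010


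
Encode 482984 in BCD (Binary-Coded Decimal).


Each digit → 4-bit binary:
  4 → 0100
  8 → 1000
  2 → 0010
  9 → 1001
  8 → 1000
  4 → 0100
= 0100 1000 0010 1001 1000 0100


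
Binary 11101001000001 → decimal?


Positional values:
Bit 0: 1 × 2^0 = 1
Bit 6: 1 × 2^6 = 64
Bit 9: 1 × 2^9 = 512
Bit 11: 1 × 2^11 = 2048
Bit 12: 1 × 2^12 = 4096
Bit 13: 1 × 2^13 = 8192
Sum = 1 + 64 + 512 + 2048 + 4096 + 8192
= 14913


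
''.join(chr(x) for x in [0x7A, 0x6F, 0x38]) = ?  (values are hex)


Codes (hex): 0x7A 0x6F 0x38
Per-code ASCII lookup:
  0x7A = 122  (range 97-122: lowercase, 122 - 97 = 25) → 'z'
  0x6F = 111  (range 97-122: lowercase, 111 - 97 = 14) → 'o'
  0x38 = 56  (range 48-57: digits, 56 - 48 = 8) → '8'
= 'zo8'


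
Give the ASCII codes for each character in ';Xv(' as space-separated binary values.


String: ';Xv('  (4 characters)
Per-character ASCII lookup:
  ';': special character: ';' = 59 → 111011
  'X': uppercase starts at 65: 'X' = 65 + 23 = 88 → 1011000
  'v': lowercase starts at 97: 'v' = 97 + 21 = 118 → 1110110
  '(': special character: '(' = 40 → 101000
= 111011 1011000 1110110 101000


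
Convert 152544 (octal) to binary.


Each octal digit → 3 binary bits:
  1 = 001
  5 = 101
  2 = 010
  5 = 101
  4 = 100
  4 = 100
Concatenate: 001 101 010 101 100 100
= 001101010101100100


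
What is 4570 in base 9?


Divide by 9 repeatedly:
4570 ÷ 9 = 507 remainder 7
507 ÷ 9 = 56 remainder 3
56 ÷ 9 = 6 remainder 2
6 ÷ 9 = 0 remainder 6
Reading remainders bottom-up:
= 6237


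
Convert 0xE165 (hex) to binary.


Each hex digit → 4 binary bits:
  E = 1110
  1 = 0001
  6 = 0110
  5 = 0101
Concatenate: 1110 0001 0110 0101
= 1110000101100101


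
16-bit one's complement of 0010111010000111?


Original: 0010111010000111
Invert all bits:
  bit 0: 0 → 1
  bit 1: 0 → 1
  bit 2: 1 → 0
  bit 3: 0 → 1
  bit 4: 1 → 0
  bit 5: 1 → 0
  bit 6: 1 → 0
  bit 7: 0 → 1
  bit 8: 1 → 0
  bit 9: 0 → 1
  bit 10: 0 → 1
  bit 11: 0 → 1
  bit 12: 0 → 1
  bit 13: 1 → 0
  bit 14: 1 → 0
  bit 15: 1 → 0
= 1101000101111000


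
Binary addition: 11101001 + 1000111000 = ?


Align and add column by column (LSB to MSB, carry propagating):
  00011101001
+ 01000111000
  -----------
  col 0: 1 + 0 + 0 (carry in) = 1 → bit 1, carry out 0
  col 1: 0 + 0 + 0 (carry in) = 0 → bit 0, carry out 0
  col 2: 0 + 0 + 0 (carry in) = 0 → bit 0, carry out 0
  col 3: 1 + 1 + 0 (carry in) = 2 → bit 0, carry out 1
  col 4: 0 + 1 + 1 (carry in) = 2 → bit 0, carry out 1
  col 5: 1 + 1 + 1 (carry in) = 3 → bit 1, carry out 1
  col 6: 1 + 0 + 1 (carry in) = 2 → bit 0, carry out 1
  col 7: 1 + 0 + 1 (carry in) = 2 → bit 0, carry out 1
  col 8: 0 + 0 + 1 (carry in) = 1 → bit 1, carry out 0
  col 9: 0 + 1 + 0 (carry in) = 1 → bit 1, carry out 0
  col 10: 0 + 0 + 0 (carry in) = 0 → bit 0, carry out 0
Reading bits MSB→LSB: 01100100001
Strip leading zeros: 1100100001
= 1100100001


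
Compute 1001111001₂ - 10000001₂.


Align and subtract column by column (LSB to MSB, borrowing when needed):
  1001111001
- 0010000001
  ----------
  col 0: (1 - 0 borrow-in) - 1 → 1 - 1 = 0, borrow out 0
  col 1: (0 - 0 borrow-in) - 0 → 0 - 0 = 0, borrow out 0
  col 2: (0 - 0 borrow-in) - 0 → 0 - 0 = 0, borrow out 0
  col 3: (1 - 0 borrow-in) - 0 → 1 - 0 = 1, borrow out 0
  col 4: (1 - 0 borrow-in) - 0 → 1 - 0 = 1, borrow out 0
  col 5: (1 - 0 borrow-in) - 0 → 1 - 0 = 1, borrow out 0
  col 6: (1 - 0 borrow-in) - 0 → 1 - 0 = 1, borrow out 0
  col 7: (0 - 0 borrow-in) - 1 → borrow from next column: (0+2) - 1 = 1, borrow out 1
  col 8: (0 - 1 borrow-in) - 0 → borrow from next column: (-1+2) - 0 = 1, borrow out 1
  col 9: (1 - 1 borrow-in) - 0 → 0 - 0 = 0, borrow out 0
Reading bits MSB→LSB: 0111111000
Strip leading zeros: 111111000
= 111111000


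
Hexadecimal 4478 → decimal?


Positional values:
Position 0: 8 × 16^0 = 8 × 1 = 8
Position 1: 7 × 16^1 = 7 × 16 = 112
Position 2: 4 × 16^2 = 4 × 256 = 1024
Position 3: 4 × 16^3 = 4 × 4096 = 16384
Sum = 8 + 112 + 1024 + 16384
= 17528


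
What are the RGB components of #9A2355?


Hex: #9A2355
R = 9A₁₆ = 154
G = 23₁₆ = 35
B = 55₁₆ = 85
= RGB(154, 35, 85)


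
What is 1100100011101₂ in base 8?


Group into 3-bit groups: 001100100011101
  001 = 1
  100 = 4
  100 = 4
  011 = 3
  101 = 5
= 0o14435


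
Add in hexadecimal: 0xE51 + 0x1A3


Align and add column by column (LSB to MSB, each column mod 16 with carry):
  0E51
+ 01A3
  ----
  col 0: 1(1) + 3(3) + 0 (carry in) = 4 → 4(4), carry out 0
  col 1: 5(5) + A(10) + 0 (carry in) = 15 → F(15), carry out 0
  col 2: E(14) + 1(1) + 0 (carry in) = 15 → F(15), carry out 0
  col 3: 0(0) + 0(0) + 0 (carry in) = 0 → 0(0), carry out 0
Reading digits MSB→LSB: 0FF4
Strip leading zeros: FF4
= 0xFF4


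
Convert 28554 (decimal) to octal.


Divide by 8 repeatedly:
28554 ÷ 8 = 3569 remainder 2
3569 ÷ 8 = 446 remainder 1
446 ÷ 8 = 55 remainder 6
55 ÷ 8 = 6 remainder 7
6 ÷ 8 = 0 remainder 6
Reading remainders bottom-up:
= 0o67612


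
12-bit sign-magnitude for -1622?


Sign bit: 1 (negative)
Magnitude: 1622 = 11001010110
= 111001010110


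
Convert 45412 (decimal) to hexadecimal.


Divide by 16 repeatedly:
45412 ÷ 16 = 2838 remainder 4 (4)
2838 ÷ 16 = 177 remainder 6 (6)
177 ÷ 16 = 11 remainder 1 (1)
11 ÷ 16 = 0 remainder 11 (B)
Reading remainders bottom-up:
= 0xB164


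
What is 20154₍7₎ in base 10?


Positional values (base 7):
  4 × 7^0 = 4 × 1 = 4
  5 × 7^1 = 5 × 7 = 35
  1 × 7^2 = 1 × 49 = 49
  0 × 7^3 = 0 × 343 = 0
  2 × 7^4 = 2 × 2401 = 4802
Sum = 4 + 35 + 49 + 0 + 4802
= 4890


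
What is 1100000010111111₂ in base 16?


Group into 4-bit nibbles: 1100000010111111
  1100 = C
  0000 = 0
  1011 = B
  1111 = F
= 0xC0BF


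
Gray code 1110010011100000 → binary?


Gray code: 1110010011100000
MSB stays the same: 1
Each subsequent bit = prev_binary XOR current_gray:
  B[1] = 1 XOR 1 = 0
  B[2] = 0 XOR 1 = 1
  B[3] = 1 XOR 0 = 1
  B[4] = 1 XOR 0 = 1
  B[5] = 1 XOR 1 = 0
  B[6] = 0 XOR 0 = 0
  B[7] = 0 XOR 0 = 0
  B[8] = 0 XOR 1 = 1
  B[9] = 1 XOR 1 = 0
  B[10] = 0 XOR 1 = 1
  B[11] = 1 XOR 0 = 1
  B[12] = 1 XOR 0 = 1
  B[13] = 1 XOR 0 = 1
  B[14] = 1 XOR 0 = 1
  B[15] = 1 XOR 0 = 1
= 1011100010111111 (47295 decimal)


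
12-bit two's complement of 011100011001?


Original: 011100011001
Step 1 - Invert all bits: 100011100110
Step 2 - Add 1: 100011100110 + 1
= 100011100111 (represents -1817)


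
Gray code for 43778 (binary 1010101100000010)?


Binary: 1010101100000010
Gray code: G = B XOR (B >> 1)
B >> 1 = 0101010110000001
1010101100000010 XOR 0101010110000001:
  1 XOR 0 = 1
  0 XOR 1 = 1
  1 XOR 0 = 1
  0 XOR 1 = 1
  1 XOR 0 = 1
  0 XOR 1 = 1
  1 XOR 0 = 1
  1 XOR 1 = 0
  0 XOR 1 = 1
  0 XOR 0 = 0
  0 XOR 0 = 0
  0 XOR 0 = 0
  0 XOR 0 = 0
  0 XOR 0 = 0
  1 XOR 0 = 1
  0 XOR 1 = 1
= 1111111010000011


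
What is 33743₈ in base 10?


Positional values:
Position 0: 3 × 8^0 = 3
Position 1: 4 × 8^1 = 32
Position 2: 7 × 8^2 = 448
Position 3: 3 × 8^3 = 1536
Position 4: 3 × 8^4 = 12288
Sum = 3 + 32 + 448 + 1536 + 12288
= 14307


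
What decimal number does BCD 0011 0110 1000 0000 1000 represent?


Each 4-bit group → digit:
  0011 → 3
  0110 → 6
  1000 → 8
  0000 → 0
  1000 → 8
= 36808


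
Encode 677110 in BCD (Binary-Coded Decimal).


Each digit → 4-bit binary:
  6 → 0110
  7 → 0111
  7 → 0111
  1 → 0001
  1 → 0001
  0 → 0000
= 0110 0111 0111 0001 0001 0000


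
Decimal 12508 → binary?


Divide by 2 repeatedly:
12508 ÷ 2 = 6254 remainder 0
6254 ÷ 2 = 3127 remainder 0
3127 ÷ 2 = 1563 remainder 1
1563 ÷ 2 = 781 remainder 1
781 ÷ 2 = 390 remainder 1
390 ÷ 2 = 195 remainder 0
195 ÷ 2 = 97 remainder 1
97 ÷ 2 = 48 remainder 1
48 ÷ 2 = 24 remainder 0
24 ÷ 2 = 12 remainder 0
12 ÷ 2 = 6 remainder 0
6 ÷ 2 = 3 remainder 0
3 ÷ 2 = 1 remainder 1
1 ÷ 2 = 0 remainder 1
Reading remainders bottom-up:
= 11000011011100


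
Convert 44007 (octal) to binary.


Each octal digit → 3 binary bits:
  4 = 100
  4 = 100
  0 = 000
  0 = 000
  7 = 111
Concatenate: 100 100 000 000 111
= 100100000000111


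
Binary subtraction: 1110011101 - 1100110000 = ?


Align and subtract column by column (LSB to MSB, borrowing when needed):
  1110011101
- 1100110000
  ----------
  col 0: (1 - 0 borrow-in) - 0 → 1 - 0 = 1, borrow out 0
  col 1: (0 - 0 borrow-in) - 0 → 0 - 0 = 0, borrow out 0
  col 2: (1 - 0 borrow-in) - 0 → 1 - 0 = 1, borrow out 0
  col 3: (1 - 0 borrow-in) - 0 → 1 - 0 = 1, borrow out 0
  col 4: (1 - 0 borrow-in) - 1 → 1 - 1 = 0, borrow out 0
  col 5: (0 - 0 borrow-in) - 1 → borrow from next column: (0+2) - 1 = 1, borrow out 1
  col 6: (0 - 1 borrow-in) - 0 → borrow from next column: (-1+2) - 0 = 1, borrow out 1
  col 7: (1 - 1 borrow-in) - 0 → 0 - 0 = 0, borrow out 0
  col 8: (1 - 0 borrow-in) - 1 → 1 - 1 = 0, borrow out 0
  col 9: (1 - 0 borrow-in) - 1 → 1 - 1 = 0, borrow out 0
Reading bits MSB→LSB: 0001101101
Strip leading zeros: 1101101
= 1101101


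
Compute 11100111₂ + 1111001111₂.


Align and add column by column (LSB to MSB, carry propagating):
  00011100111
+ 01111001111
  -----------
  col 0: 1 + 1 + 0 (carry in) = 2 → bit 0, carry out 1
  col 1: 1 + 1 + 1 (carry in) = 3 → bit 1, carry out 1
  col 2: 1 + 1 + 1 (carry in) = 3 → bit 1, carry out 1
  col 3: 0 + 1 + 1 (carry in) = 2 → bit 0, carry out 1
  col 4: 0 + 0 + 1 (carry in) = 1 → bit 1, carry out 0
  col 5: 1 + 0 + 0 (carry in) = 1 → bit 1, carry out 0
  col 6: 1 + 1 + 0 (carry in) = 2 → bit 0, carry out 1
  col 7: 1 + 1 + 1 (carry in) = 3 → bit 1, carry out 1
  col 8: 0 + 1 + 1 (carry in) = 2 → bit 0, carry out 1
  col 9: 0 + 1 + 1 (carry in) = 2 → bit 0, carry out 1
  col 10: 0 + 0 + 1 (carry in) = 1 → bit 1, carry out 0
Reading bits MSB→LSB: 10010110110
Strip leading zeros: 10010110110
= 10010110110


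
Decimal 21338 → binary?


Divide by 2 repeatedly:
21338 ÷ 2 = 10669 remainder 0
10669 ÷ 2 = 5334 remainder 1
5334 ÷ 2 = 2667 remainder 0
2667 ÷ 2 = 1333 remainder 1
1333 ÷ 2 = 666 remainder 1
666 ÷ 2 = 333 remainder 0
333 ÷ 2 = 166 remainder 1
166 ÷ 2 = 83 remainder 0
83 ÷ 2 = 41 remainder 1
41 ÷ 2 = 20 remainder 1
20 ÷ 2 = 10 remainder 0
10 ÷ 2 = 5 remainder 0
5 ÷ 2 = 2 remainder 1
2 ÷ 2 = 1 remainder 0
1 ÷ 2 = 0 remainder 1
Reading remainders bottom-up:
= 101001101011010


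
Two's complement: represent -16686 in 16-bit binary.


Original: 0100000100101110
Step 1 - Invert all bits: 1011111011010001
Step 2 - Add 1: 1011111011010001 + 1
= 1011111011010010 (represents -16686)


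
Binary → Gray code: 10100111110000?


Binary: 10100111110000
Gray code: G = B XOR (B >> 1)
B >> 1 = 01010011111000
10100111110000 XOR 01010011111000:
  1 XOR 0 = 1
  0 XOR 1 = 1
  1 XOR 0 = 1
  0 XOR 1 = 1
  0 XOR 0 = 0
  1 XOR 0 = 1
  1 XOR 1 = 0
  1 XOR 1 = 0
  1 XOR 1 = 0
  1 XOR 1 = 0
  0 XOR 1 = 1
  0 XOR 0 = 0
  0 XOR 0 = 0
  0 XOR 0 = 0
= 11110100001000


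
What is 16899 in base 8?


Divide by 8 repeatedly:
16899 ÷ 8 = 2112 remainder 3
2112 ÷ 8 = 264 remainder 0
264 ÷ 8 = 33 remainder 0
33 ÷ 8 = 4 remainder 1
4 ÷ 8 = 0 remainder 4
Reading remainders bottom-up:
= 0o41003


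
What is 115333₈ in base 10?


Positional values:
Position 0: 3 × 8^0 = 3
Position 1: 3 × 8^1 = 24
Position 2: 3 × 8^2 = 192
Position 3: 5 × 8^3 = 2560
Position 4: 1 × 8^4 = 4096
Position 5: 1 × 8^5 = 32768
Sum = 3 + 24 + 192 + 2560 + 4096 + 32768
= 39643


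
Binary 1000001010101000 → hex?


Group into 4-bit nibbles: 1000001010101000
  1000 = 8
  0010 = 2
  1010 = A
  1000 = 8
= 0x82A8


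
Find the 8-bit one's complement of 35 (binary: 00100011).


Original: 00100011
Invert all bits:
  bit 0: 0 → 1
  bit 1: 0 → 1
  bit 2: 1 → 0
  bit 3: 0 → 1
  bit 4: 0 → 1
  bit 5: 0 → 1
  bit 6: 1 → 0
  bit 7: 1 → 0
= 11011100


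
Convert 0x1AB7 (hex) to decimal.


Positional values:
Position 0: 7 × 16^0 = 7 × 1 = 7
Position 1: B × 16^1 = 11 × 16 = 176
Position 2: A × 16^2 = 10 × 256 = 2560
Position 3: 1 × 16^3 = 1 × 4096 = 4096
Sum = 7 + 176 + 2560 + 4096
= 6839


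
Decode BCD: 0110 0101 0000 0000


Each 4-bit group → digit:
  0110 → 6
  0101 → 5
  0000 → 0
  0000 → 0
= 6500


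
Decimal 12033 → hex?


Divide by 16 repeatedly:
12033 ÷ 16 = 752 remainder 1 (1)
752 ÷ 16 = 47 remainder 0 (0)
47 ÷ 16 = 2 remainder 15 (F)
2 ÷ 16 = 0 remainder 2 (2)
Reading remainders bottom-up:
= 0x2F01


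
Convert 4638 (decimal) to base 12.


Divide by 12 repeatedly:
4638 ÷ 12 = 386 remainder 6
386 ÷ 12 = 32 remainder 2
32 ÷ 12 = 2 remainder 8
2 ÷ 12 = 0 remainder 2
Reading remainders bottom-up:
= 2826


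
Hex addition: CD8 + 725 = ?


Align and add column by column (LSB to MSB, each column mod 16 with carry):
  0CD8
+ 0725
  ----
  col 0: 8(8) + 5(5) + 0 (carry in) = 13 → D(13), carry out 0
  col 1: D(13) + 2(2) + 0 (carry in) = 15 → F(15), carry out 0
  col 2: C(12) + 7(7) + 0 (carry in) = 19 → 3(3), carry out 1
  col 3: 0(0) + 0(0) + 1 (carry in) = 1 → 1(1), carry out 0
Reading digits MSB→LSB: 13FD
Strip leading zeros: 13FD
= 0x13FD


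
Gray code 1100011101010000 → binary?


Gray code: 1100011101010000
MSB stays the same: 1
Each subsequent bit = prev_binary XOR current_gray:
  B[1] = 1 XOR 1 = 0
  B[2] = 0 XOR 0 = 0
  B[3] = 0 XOR 0 = 0
  B[4] = 0 XOR 0 = 0
  B[5] = 0 XOR 1 = 1
  B[6] = 1 XOR 1 = 0
  B[7] = 0 XOR 1 = 1
  B[8] = 1 XOR 0 = 1
  B[9] = 1 XOR 1 = 0
  B[10] = 0 XOR 0 = 0
  B[11] = 0 XOR 1 = 1
  B[12] = 1 XOR 0 = 1
  B[13] = 1 XOR 0 = 1
  B[14] = 1 XOR 0 = 1
  B[15] = 1 XOR 0 = 1
= 1000010110011111 (34207 decimal)


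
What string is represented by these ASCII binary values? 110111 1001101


Codes (binary): 110111 1001101
Per-code ASCII lookup:
  110111 = 55  (range 48-57: digits, 55 - 48 = 7) → '7'
  1001101 = 77  (range 65-90: uppercase, 77 - 65 = 12) → 'M'
= '7M'


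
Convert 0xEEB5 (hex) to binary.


Each hex digit → 4 binary bits:
  E = 1110
  E = 1110
  B = 1011
  5 = 0101
Concatenate: 1110 1110 1011 0101
= 1110111010110101


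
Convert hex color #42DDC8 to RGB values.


Hex: #42DDC8
R = 42₁₆ = 66
G = DD₁₆ = 221
B = C8₁₆ = 200
= RGB(66, 221, 200)


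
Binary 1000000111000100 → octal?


Group into 3-bit groups: 001000000111000100
  001 = 1
  000 = 0
  000 = 0
  111 = 7
  000 = 0
  100 = 4
= 0o100704


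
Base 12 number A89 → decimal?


Positional values (base 12):
  9 × 12^0 = 9 × 1 = 9
  8 × 12^1 = 8 × 12 = 96
  A × 12^2 = 10 × 144 = 1440
Sum = 9 + 96 + 1440
= 1545


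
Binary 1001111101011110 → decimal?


Positional values:
Bit 1: 1 × 2^1 = 2
Bit 2: 1 × 2^2 = 4
Bit 3: 1 × 2^3 = 8
Bit 4: 1 × 2^4 = 16
Bit 6: 1 × 2^6 = 64
Bit 8: 1 × 2^8 = 256
Bit 9: 1 × 2^9 = 512
Bit 10: 1 × 2^10 = 1024
Bit 11: 1 × 2^11 = 2048
Bit 12: 1 × 2^12 = 4096
Bit 15: 1 × 2^15 = 32768
Sum = 2 + 4 + 8 + 16 + 64 + 256 + 512 + 1024 + 2048 + 4096 + 32768
= 40798


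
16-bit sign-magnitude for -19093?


Sign bit: 1 (negative)
Magnitude: 19093 = 100101010010101
= 1100101010010101


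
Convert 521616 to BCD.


Each digit → 4-bit binary:
  5 → 0101
  2 → 0010
  1 → 0001
  6 → 0110
  1 → 0001
  6 → 0110
= 0101 0010 0001 0110 0001 0110


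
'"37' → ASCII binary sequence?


String: '"37'  (3 characters)
Per-character ASCII lookup:
  '"': special character: '"' = 34 → 100010
  '3': digits start at 48: '3' = 48 + 3 = 51 → 110011
  '7': digits start at 48: '7' = 48 + 7 = 55 → 110111
= 100010 110011 110111


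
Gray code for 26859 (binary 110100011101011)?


Binary: 110100011101011
Gray code: G = B XOR (B >> 1)
B >> 1 = 011010001110101
110100011101011 XOR 011010001110101:
  1 XOR 0 = 1
  1 XOR 1 = 0
  0 XOR 1 = 1
  1 XOR 0 = 1
  0 XOR 1 = 1
  0 XOR 0 = 0
  0 XOR 0 = 0
  1 XOR 0 = 1
  1 XOR 1 = 0
  1 XOR 1 = 0
  0 XOR 1 = 1
  1 XOR 0 = 1
  0 XOR 1 = 1
  1 XOR 0 = 1
  1 XOR 1 = 0
= 101110010011110


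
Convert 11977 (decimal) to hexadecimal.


Divide by 16 repeatedly:
11977 ÷ 16 = 748 remainder 9 (9)
748 ÷ 16 = 46 remainder 12 (C)
46 ÷ 16 = 2 remainder 14 (E)
2 ÷ 16 = 0 remainder 2 (2)
Reading remainders bottom-up:
= 0x2EC9


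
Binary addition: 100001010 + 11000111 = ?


Align and add column by column (LSB to MSB, carry propagating):
  0100001010
+ 0011000111
  ----------
  col 0: 0 + 1 + 0 (carry in) = 1 → bit 1, carry out 0
  col 1: 1 + 1 + 0 (carry in) = 2 → bit 0, carry out 1
  col 2: 0 + 1 + 1 (carry in) = 2 → bit 0, carry out 1
  col 3: 1 + 0 + 1 (carry in) = 2 → bit 0, carry out 1
  col 4: 0 + 0 + 1 (carry in) = 1 → bit 1, carry out 0
  col 5: 0 + 0 + 0 (carry in) = 0 → bit 0, carry out 0
  col 6: 0 + 1 + 0 (carry in) = 1 → bit 1, carry out 0
  col 7: 0 + 1 + 0 (carry in) = 1 → bit 1, carry out 0
  col 8: 1 + 0 + 0 (carry in) = 1 → bit 1, carry out 0
  col 9: 0 + 0 + 0 (carry in) = 0 → bit 0, carry out 0
Reading bits MSB→LSB: 0111010001
Strip leading zeros: 111010001
= 111010001


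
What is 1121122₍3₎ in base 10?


Positional values (base 3):
  2 × 3^0 = 2 × 1 = 2
  2 × 3^1 = 2 × 3 = 6
  1 × 3^2 = 1 × 9 = 9
  1 × 3^3 = 1 × 27 = 27
  2 × 3^4 = 2 × 81 = 162
  1 × 3^5 = 1 × 243 = 243
  1 × 3^6 = 1 × 729 = 729
Sum = 2 + 6 + 9 + 27 + 162 + 243 + 729
= 1178


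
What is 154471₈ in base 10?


Positional values:
Position 0: 1 × 8^0 = 1
Position 1: 7 × 8^1 = 56
Position 2: 4 × 8^2 = 256
Position 3: 4 × 8^3 = 2048
Position 4: 5 × 8^4 = 20480
Position 5: 1 × 8^5 = 32768
Sum = 1 + 56 + 256 + 2048 + 20480 + 32768
= 55609


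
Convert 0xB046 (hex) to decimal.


Positional values:
Position 0: 6 × 16^0 = 6 × 1 = 6
Position 1: 4 × 16^1 = 4 × 16 = 64
Position 2: 0 × 16^2 = 0 × 256 = 0
Position 3: B × 16^3 = 11 × 4096 = 45056
Sum = 6 + 64 + 0 + 45056
= 45126


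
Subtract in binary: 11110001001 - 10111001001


Align and subtract column by column (LSB to MSB, borrowing when needed):
  11110001001
- 10111001001
  -----------
  col 0: (1 - 0 borrow-in) - 1 → 1 - 1 = 0, borrow out 0
  col 1: (0 - 0 borrow-in) - 0 → 0 - 0 = 0, borrow out 0
  col 2: (0 - 0 borrow-in) - 0 → 0 - 0 = 0, borrow out 0
  col 3: (1 - 0 borrow-in) - 1 → 1 - 1 = 0, borrow out 0
  col 4: (0 - 0 borrow-in) - 0 → 0 - 0 = 0, borrow out 0
  col 5: (0 - 0 borrow-in) - 0 → 0 - 0 = 0, borrow out 0
  col 6: (0 - 0 borrow-in) - 1 → borrow from next column: (0+2) - 1 = 1, borrow out 1
  col 7: (1 - 1 borrow-in) - 1 → borrow from next column: (0+2) - 1 = 1, borrow out 1
  col 8: (1 - 1 borrow-in) - 1 → borrow from next column: (0+2) - 1 = 1, borrow out 1
  col 9: (1 - 1 borrow-in) - 0 → 0 - 0 = 0, borrow out 0
  col 10: (1 - 0 borrow-in) - 1 → 1 - 1 = 0, borrow out 0
Reading bits MSB→LSB: 00111000000
Strip leading zeros: 111000000
= 111000000


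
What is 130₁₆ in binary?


Each hex digit → 4 binary bits:
  1 = 0001
  3 = 0011
  0 = 0000
Concatenate: 0001 0011 0000
= 000100110000


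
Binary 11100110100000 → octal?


Group into 3-bit groups: 011100110100000
  011 = 3
  100 = 4
  110 = 6
  100 = 4
  000 = 0
= 0o34640


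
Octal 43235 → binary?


Each octal digit → 3 binary bits:
  4 = 100
  3 = 011
  2 = 010
  3 = 011
  5 = 101
Concatenate: 100 011 010 011 101
= 100011010011101


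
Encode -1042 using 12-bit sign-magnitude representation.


Sign bit: 1 (negative)
Magnitude: 1042 = 10000010010
= 110000010010


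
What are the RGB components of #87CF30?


Hex: #87CF30
R = 87₁₆ = 135
G = CF₁₆ = 207
B = 30₁₆ = 48
= RGB(135, 207, 48)


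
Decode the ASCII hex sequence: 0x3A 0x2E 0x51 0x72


Codes (hex): 0x3A 0x2E 0x51 0x72
Per-code ASCII lookup:
  0x3A = 58  (special character) → ':'
  0x2E = 46  (special character) → '.'
  0x51 = 81  (range 65-90: uppercase, 81 - 65 = 16) → 'Q'
  0x72 = 114  (range 97-122: lowercase, 114 - 97 = 17) → 'r'
= ':.Qr'


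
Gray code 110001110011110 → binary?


Gray code: 110001110011110
MSB stays the same: 1
Each subsequent bit = prev_binary XOR current_gray:
  B[1] = 1 XOR 1 = 0
  B[2] = 0 XOR 0 = 0
  B[3] = 0 XOR 0 = 0
  B[4] = 0 XOR 0 = 0
  B[5] = 0 XOR 1 = 1
  B[6] = 1 XOR 1 = 0
  B[7] = 0 XOR 1 = 1
  B[8] = 1 XOR 0 = 1
  B[9] = 1 XOR 0 = 1
  B[10] = 1 XOR 1 = 0
  B[11] = 0 XOR 1 = 1
  B[12] = 1 XOR 1 = 0
  B[13] = 0 XOR 1 = 1
  B[14] = 1 XOR 0 = 1
= 100001011101011 (17131 decimal)


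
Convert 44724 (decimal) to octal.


Divide by 8 repeatedly:
44724 ÷ 8 = 5590 remainder 4
5590 ÷ 8 = 698 remainder 6
698 ÷ 8 = 87 remainder 2
87 ÷ 8 = 10 remainder 7
10 ÷ 8 = 1 remainder 2
1 ÷ 8 = 0 remainder 1
Reading remainders bottom-up:
= 0o127264


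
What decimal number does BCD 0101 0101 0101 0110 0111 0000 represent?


Each 4-bit group → digit:
  0101 → 5
  0101 → 5
  0101 → 5
  0110 → 6
  0111 → 7
  0000 → 0
= 555670


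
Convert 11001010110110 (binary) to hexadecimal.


Group into 4-bit nibbles: 0011001010110110
  0011 = 3
  0010 = 2
  1011 = B
  0110 = 6
= 0x32B6


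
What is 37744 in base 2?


Divide by 2 repeatedly:
37744 ÷ 2 = 18872 remainder 0
18872 ÷ 2 = 9436 remainder 0
9436 ÷ 2 = 4718 remainder 0
4718 ÷ 2 = 2359 remainder 0
2359 ÷ 2 = 1179 remainder 1
1179 ÷ 2 = 589 remainder 1
589 ÷ 2 = 294 remainder 1
294 ÷ 2 = 147 remainder 0
147 ÷ 2 = 73 remainder 1
73 ÷ 2 = 36 remainder 1
36 ÷ 2 = 18 remainder 0
18 ÷ 2 = 9 remainder 0
9 ÷ 2 = 4 remainder 1
4 ÷ 2 = 2 remainder 0
2 ÷ 2 = 1 remainder 0
1 ÷ 2 = 0 remainder 1
Reading remainders bottom-up:
= 1001001101110000


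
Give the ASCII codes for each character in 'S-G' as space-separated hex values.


String: 'S-G'  (3 characters)
Per-character ASCII lookup:
  'S': uppercase starts at 65: 'S' = 65 + 18 = 83 → 0x53
  '-': special character: '-' = 45 → 0x2D
  'G': uppercase starts at 65: 'G' = 65 + 6 = 71 → 0x47
= 0x53 0x2D 0x47


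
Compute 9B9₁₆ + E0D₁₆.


Align and add column by column (LSB to MSB, each column mod 16 with carry):
  09B9
+ 0E0D
  ----
  col 0: 9(9) + D(13) + 0 (carry in) = 22 → 6(6), carry out 1
  col 1: B(11) + 0(0) + 1 (carry in) = 12 → C(12), carry out 0
  col 2: 9(9) + E(14) + 0 (carry in) = 23 → 7(7), carry out 1
  col 3: 0(0) + 0(0) + 1 (carry in) = 1 → 1(1), carry out 0
Reading digits MSB→LSB: 17C6
Strip leading zeros: 17C6
= 0x17C6


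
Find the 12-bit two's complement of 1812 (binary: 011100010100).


Original: 011100010100
Step 1 - Invert all bits: 100011101011
Step 2 - Add 1: 100011101011 + 1
= 100011101100 (represents -1812)


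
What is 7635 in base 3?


Divide by 3 repeatedly:
7635 ÷ 3 = 2545 remainder 0
2545 ÷ 3 = 848 remainder 1
848 ÷ 3 = 282 remainder 2
282 ÷ 3 = 94 remainder 0
94 ÷ 3 = 31 remainder 1
31 ÷ 3 = 10 remainder 1
10 ÷ 3 = 3 remainder 1
3 ÷ 3 = 1 remainder 0
1 ÷ 3 = 0 remainder 1
Reading remainders bottom-up:
= 101110210


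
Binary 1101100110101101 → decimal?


Positional values:
Bit 0: 1 × 2^0 = 1
Bit 2: 1 × 2^2 = 4
Bit 3: 1 × 2^3 = 8
Bit 5: 1 × 2^5 = 32
Bit 7: 1 × 2^7 = 128
Bit 8: 1 × 2^8 = 256
Bit 11: 1 × 2^11 = 2048
Bit 12: 1 × 2^12 = 4096
Bit 14: 1 × 2^14 = 16384
Bit 15: 1 × 2^15 = 32768
Sum = 1 + 4 + 8 + 32 + 128 + 256 + 2048 + 4096 + 16384 + 32768
= 55725


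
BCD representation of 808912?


Each digit → 4-bit binary:
  8 → 1000
  0 → 0000
  8 → 1000
  9 → 1001
  1 → 0001
  2 → 0010
= 1000 0000 1000 1001 0001 0010


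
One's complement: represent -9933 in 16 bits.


Original: 0010011011001101
Invert all bits:
  bit 0: 0 → 1
  bit 1: 0 → 1
  bit 2: 1 → 0
  bit 3: 0 → 1
  bit 4: 0 → 1
  bit 5: 1 → 0
  bit 6: 1 → 0
  bit 7: 0 → 1
  bit 8: 1 → 0
  bit 9: 1 → 0
  bit 10: 0 → 1
  bit 11: 0 → 1
  bit 12: 1 → 0
  bit 13: 1 → 0
  bit 14: 0 → 1
  bit 15: 1 → 0
= 1101100100110010


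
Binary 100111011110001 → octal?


Group into 3-bit groups: 100111011110001
  100 = 4
  111 = 7
  011 = 3
  110 = 6
  001 = 1
= 0o47361


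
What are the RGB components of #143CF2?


Hex: #143CF2
R = 14₁₆ = 20
G = 3C₁₆ = 60
B = F2₁₆ = 242
= RGB(20, 60, 242)


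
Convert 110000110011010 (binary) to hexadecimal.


Group into 4-bit nibbles: 0110000110011010
  0110 = 6
  0001 = 1
  1001 = 9
  1010 = A
= 0x619A


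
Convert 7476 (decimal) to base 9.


Divide by 9 repeatedly:
7476 ÷ 9 = 830 remainder 6
830 ÷ 9 = 92 remainder 2
92 ÷ 9 = 10 remainder 2
10 ÷ 9 = 1 remainder 1
1 ÷ 9 = 0 remainder 1
Reading remainders bottom-up:
= 11226


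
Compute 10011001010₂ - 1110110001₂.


Align and subtract column by column (LSB to MSB, borrowing when needed):
  10011001010
- 01110110001
  -----------
  col 0: (0 - 0 borrow-in) - 1 → borrow from next column: (0+2) - 1 = 1, borrow out 1
  col 1: (1 - 1 borrow-in) - 0 → 0 - 0 = 0, borrow out 0
  col 2: (0 - 0 borrow-in) - 0 → 0 - 0 = 0, borrow out 0
  col 3: (1 - 0 borrow-in) - 0 → 1 - 0 = 1, borrow out 0
  col 4: (0 - 0 borrow-in) - 1 → borrow from next column: (0+2) - 1 = 1, borrow out 1
  col 5: (0 - 1 borrow-in) - 1 → borrow from next column: (-1+2) - 1 = 0, borrow out 1
  col 6: (1 - 1 borrow-in) - 0 → 0 - 0 = 0, borrow out 0
  col 7: (1 - 0 borrow-in) - 1 → 1 - 1 = 0, borrow out 0
  col 8: (0 - 0 borrow-in) - 1 → borrow from next column: (0+2) - 1 = 1, borrow out 1
  col 9: (0 - 1 borrow-in) - 1 → borrow from next column: (-1+2) - 1 = 0, borrow out 1
  col 10: (1 - 1 borrow-in) - 0 → 0 - 0 = 0, borrow out 0
Reading bits MSB→LSB: 00100011001
Strip leading zeros: 100011001
= 100011001


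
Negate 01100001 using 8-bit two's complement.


Original: 01100001
Step 1 - Invert all bits: 10011110
Step 2 - Add 1: 10011110 + 1
= 10011111 (represents -97)


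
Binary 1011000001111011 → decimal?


Positional values:
Bit 0: 1 × 2^0 = 1
Bit 1: 1 × 2^1 = 2
Bit 3: 1 × 2^3 = 8
Bit 4: 1 × 2^4 = 16
Bit 5: 1 × 2^5 = 32
Bit 6: 1 × 2^6 = 64
Bit 12: 1 × 2^12 = 4096
Bit 13: 1 × 2^13 = 8192
Bit 15: 1 × 2^15 = 32768
Sum = 1 + 2 + 8 + 16 + 32 + 64 + 4096 + 8192 + 32768
= 45179


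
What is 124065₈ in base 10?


Positional values:
Position 0: 5 × 8^0 = 5
Position 1: 6 × 8^1 = 48
Position 2: 0 × 8^2 = 0
Position 3: 4 × 8^3 = 2048
Position 4: 2 × 8^4 = 8192
Position 5: 1 × 8^5 = 32768
Sum = 5 + 48 + 0 + 2048 + 8192 + 32768
= 43061


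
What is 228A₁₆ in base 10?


Positional values:
Position 0: A × 16^0 = 10 × 1 = 10
Position 1: 8 × 16^1 = 8 × 16 = 128
Position 2: 2 × 16^2 = 2 × 256 = 512
Position 3: 2 × 16^3 = 2 × 4096 = 8192
Sum = 10 + 128 + 512 + 8192
= 8842


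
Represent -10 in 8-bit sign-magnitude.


Sign bit: 1 (negative)
Magnitude: 10 = 0001010
= 10001010


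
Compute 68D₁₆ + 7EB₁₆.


Align and add column by column (LSB to MSB, each column mod 16 with carry):
  068D
+ 07EB
  ----
  col 0: D(13) + B(11) + 0 (carry in) = 24 → 8(8), carry out 1
  col 1: 8(8) + E(14) + 1 (carry in) = 23 → 7(7), carry out 1
  col 2: 6(6) + 7(7) + 1 (carry in) = 14 → E(14), carry out 0
  col 3: 0(0) + 0(0) + 0 (carry in) = 0 → 0(0), carry out 0
Reading digits MSB→LSB: 0E78
Strip leading zeros: E78
= 0xE78


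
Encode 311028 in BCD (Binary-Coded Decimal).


Each digit → 4-bit binary:
  3 → 0011
  1 → 0001
  1 → 0001
  0 → 0000
  2 → 0010
  8 → 1000
= 0011 0001 0001 0000 0010 1000


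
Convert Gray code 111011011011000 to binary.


Gray code: 111011011011000
MSB stays the same: 1
Each subsequent bit = prev_binary XOR current_gray:
  B[1] = 1 XOR 1 = 0
  B[2] = 0 XOR 1 = 1
  B[3] = 1 XOR 0 = 1
  B[4] = 1 XOR 1 = 0
  B[5] = 0 XOR 1 = 1
  B[6] = 1 XOR 0 = 1
  B[7] = 1 XOR 1 = 0
  B[8] = 0 XOR 1 = 1
  B[9] = 1 XOR 0 = 1
  B[10] = 1 XOR 1 = 0
  B[11] = 0 XOR 1 = 1
  B[12] = 1 XOR 0 = 1
  B[13] = 1 XOR 0 = 1
  B[14] = 1 XOR 0 = 1
= 101101101101111 (23407 decimal)


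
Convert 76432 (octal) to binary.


Each octal digit → 3 binary bits:
  7 = 111
  6 = 110
  4 = 100
  3 = 011
  2 = 010
Concatenate: 111 110 100 011 010
= 111110100011010


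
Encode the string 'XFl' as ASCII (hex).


String: 'XFl'  (3 characters)
Per-character ASCII lookup:
  'X': uppercase starts at 65: 'X' = 65 + 23 = 88 → 0x58
  'F': uppercase starts at 65: 'F' = 65 + 5 = 70 → 0x46
  'l': lowercase starts at 97: 'l' = 97 + 11 = 108 → 0x6C
= 0x58 0x46 0x6C


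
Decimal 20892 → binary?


Divide by 2 repeatedly:
20892 ÷ 2 = 10446 remainder 0
10446 ÷ 2 = 5223 remainder 0
5223 ÷ 2 = 2611 remainder 1
2611 ÷ 2 = 1305 remainder 1
1305 ÷ 2 = 652 remainder 1
652 ÷ 2 = 326 remainder 0
326 ÷ 2 = 163 remainder 0
163 ÷ 2 = 81 remainder 1
81 ÷ 2 = 40 remainder 1
40 ÷ 2 = 20 remainder 0
20 ÷ 2 = 10 remainder 0
10 ÷ 2 = 5 remainder 0
5 ÷ 2 = 2 remainder 1
2 ÷ 2 = 1 remainder 0
1 ÷ 2 = 0 remainder 1
Reading remainders bottom-up:
= 101000110011100


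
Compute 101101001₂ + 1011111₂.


Align and add column by column (LSB to MSB, carry propagating):
  0101101001
+ 0001011111
  ----------
  col 0: 1 + 1 + 0 (carry in) = 2 → bit 0, carry out 1
  col 1: 0 + 1 + 1 (carry in) = 2 → bit 0, carry out 1
  col 2: 0 + 1 + 1 (carry in) = 2 → bit 0, carry out 1
  col 3: 1 + 1 + 1 (carry in) = 3 → bit 1, carry out 1
  col 4: 0 + 1 + 1 (carry in) = 2 → bit 0, carry out 1
  col 5: 1 + 0 + 1 (carry in) = 2 → bit 0, carry out 1
  col 6: 1 + 1 + 1 (carry in) = 3 → bit 1, carry out 1
  col 7: 0 + 0 + 1 (carry in) = 1 → bit 1, carry out 0
  col 8: 1 + 0 + 0 (carry in) = 1 → bit 1, carry out 0
  col 9: 0 + 0 + 0 (carry in) = 0 → bit 0, carry out 0
Reading bits MSB→LSB: 0111001000
Strip leading zeros: 111001000
= 111001000


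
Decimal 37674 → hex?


Divide by 16 repeatedly:
37674 ÷ 16 = 2354 remainder 10 (A)
2354 ÷ 16 = 147 remainder 2 (2)
147 ÷ 16 = 9 remainder 3 (3)
9 ÷ 16 = 0 remainder 9 (9)
Reading remainders bottom-up:
= 0x932A


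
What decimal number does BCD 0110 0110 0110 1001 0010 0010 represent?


Each 4-bit group → digit:
  0110 → 6
  0110 → 6
  0110 → 6
  1001 → 9
  0010 → 2
  0010 → 2
= 666922


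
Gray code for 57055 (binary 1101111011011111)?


Binary: 1101111011011111
Gray code: G = B XOR (B >> 1)
B >> 1 = 0110111101101111
1101111011011111 XOR 0110111101101111:
  1 XOR 0 = 1
  1 XOR 1 = 0
  0 XOR 1 = 1
  1 XOR 0 = 1
  1 XOR 1 = 0
  1 XOR 1 = 0
  1 XOR 1 = 0
  0 XOR 1 = 1
  1 XOR 0 = 1
  1 XOR 1 = 0
  0 XOR 1 = 1
  1 XOR 0 = 1
  1 XOR 1 = 0
  1 XOR 1 = 0
  1 XOR 1 = 0
  1 XOR 1 = 0
= 1011000110110000


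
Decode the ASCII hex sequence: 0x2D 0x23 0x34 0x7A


Codes (hex): 0x2D 0x23 0x34 0x7A
Per-code ASCII lookup:
  0x2D = 45  (special character) → '-'
  0x23 = 35  (special character) → '#'
  0x34 = 52  (range 48-57: digits, 52 - 48 = 4) → '4'
  0x7A = 122  (range 97-122: lowercase, 122 - 97 = 25) → 'z'
= '-#4z'


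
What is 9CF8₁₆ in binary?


Each hex digit → 4 binary bits:
  9 = 1001
  C = 1100
  F = 1111
  8 = 1000
Concatenate: 1001 1100 1111 1000
= 1001110011111000


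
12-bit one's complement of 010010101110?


Original: 010010101110
Invert all bits:
  bit 0: 0 → 1
  bit 1: 1 → 0
  bit 2: 0 → 1
  bit 3: 0 → 1
  bit 4: 1 → 0
  bit 5: 0 → 1
  bit 6: 1 → 0
  bit 7: 0 → 1
  bit 8: 1 → 0
  bit 9: 1 → 0
  bit 10: 1 → 0
  bit 11: 0 → 1
= 101101010001
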